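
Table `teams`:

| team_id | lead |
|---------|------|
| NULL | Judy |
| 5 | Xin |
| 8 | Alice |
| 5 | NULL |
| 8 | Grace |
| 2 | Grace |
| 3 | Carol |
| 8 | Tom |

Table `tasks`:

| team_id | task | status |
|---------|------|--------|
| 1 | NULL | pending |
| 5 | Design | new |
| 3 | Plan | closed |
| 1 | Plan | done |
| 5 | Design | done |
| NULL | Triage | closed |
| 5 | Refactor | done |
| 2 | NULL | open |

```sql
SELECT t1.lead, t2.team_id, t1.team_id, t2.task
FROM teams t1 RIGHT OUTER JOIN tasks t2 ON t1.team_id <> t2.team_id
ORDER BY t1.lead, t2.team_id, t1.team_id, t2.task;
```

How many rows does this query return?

RIGHT JOIN keeps every row from `tasks`; unmatched rows get NULL for `teams`'s columns.
Matching on t1.team_id <> t2.team_id. A NULL in a compared column never satisfies the condition.
Matched pairs: 41; unmatched t2 rows kept: 1.
Total: 41 matched + 1 padded = 42 rows.

42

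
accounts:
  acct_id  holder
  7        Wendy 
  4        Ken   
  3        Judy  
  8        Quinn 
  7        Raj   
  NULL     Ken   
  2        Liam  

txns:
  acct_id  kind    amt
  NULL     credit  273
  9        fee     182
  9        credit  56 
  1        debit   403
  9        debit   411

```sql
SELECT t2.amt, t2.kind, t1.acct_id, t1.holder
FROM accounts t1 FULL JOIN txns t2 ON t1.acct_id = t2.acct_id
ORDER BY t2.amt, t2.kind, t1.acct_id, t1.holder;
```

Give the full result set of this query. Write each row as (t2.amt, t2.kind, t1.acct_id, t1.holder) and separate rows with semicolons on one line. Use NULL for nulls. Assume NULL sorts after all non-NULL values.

(56, credit, NULL, NULL); (182, fee, NULL, NULL); (273, credit, NULL, NULL); (403, debit, NULL, NULL); (411, debit, NULL, NULL); (NULL, NULL, 2, Liam); (NULL, NULL, 3, Judy); (NULL, NULL, 4, Ken); (NULL, NULL, 7, Raj); (NULL, NULL, 7, Wendy); (NULL, NULL, 8, Quinn); (NULL, NULL, NULL, Ken)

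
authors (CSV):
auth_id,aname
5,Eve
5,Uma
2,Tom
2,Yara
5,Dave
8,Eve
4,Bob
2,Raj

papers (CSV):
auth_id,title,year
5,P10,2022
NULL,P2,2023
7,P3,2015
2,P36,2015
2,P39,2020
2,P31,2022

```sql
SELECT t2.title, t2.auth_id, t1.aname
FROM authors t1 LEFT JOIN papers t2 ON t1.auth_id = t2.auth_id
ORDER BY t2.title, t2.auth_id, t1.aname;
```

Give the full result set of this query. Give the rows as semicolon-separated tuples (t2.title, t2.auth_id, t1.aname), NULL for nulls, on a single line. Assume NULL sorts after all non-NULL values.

LEFT JOIN keeps every row from `authors`; unmatched rows get NULL for `papers`'s columns.
Matching on t1.auth_id = t2.auth_id. A NULL in a compared column never satisfies the condition.
Matched pairs: 12; unmatched t1 rows kept: 2.

(P10, 5, Dave); (P10, 5, Eve); (P10, 5, Uma); (P31, 2, Raj); (P31, 2, Tom); (P31, 2, Yara); (P36, 2, Raj); (P36, 2, Tom); (P36, 2, Yara); (P39, 2, Raj); (P39, 2, Tom); (P39, 2, Yara); (NULL, NULL, Bob); (NULL, NULL, Eve)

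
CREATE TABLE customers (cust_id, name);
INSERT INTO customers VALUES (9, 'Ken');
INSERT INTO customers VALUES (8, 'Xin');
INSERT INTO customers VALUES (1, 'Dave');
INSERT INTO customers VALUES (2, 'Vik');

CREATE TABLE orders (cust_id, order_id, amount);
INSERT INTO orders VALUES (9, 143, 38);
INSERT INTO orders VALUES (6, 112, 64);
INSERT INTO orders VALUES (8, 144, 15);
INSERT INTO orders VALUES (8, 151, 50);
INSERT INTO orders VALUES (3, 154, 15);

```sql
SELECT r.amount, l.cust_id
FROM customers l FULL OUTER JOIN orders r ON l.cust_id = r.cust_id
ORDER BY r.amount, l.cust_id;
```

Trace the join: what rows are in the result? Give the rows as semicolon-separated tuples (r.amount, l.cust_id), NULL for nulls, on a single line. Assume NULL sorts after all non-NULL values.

(15, 8); (15, NULL); (38, 9); (50, 8); (64, NULL); (NULL, 1); (NULL, 2)

FULL OUTER JOIN keeps every row from both sides; unmatched rows get NULL for the other side's columns.
Matching on l.cust_id = r.cust_id.
Matched pairs: 3; unmatched l rows kept: 2; unmatched r rows kept: 2.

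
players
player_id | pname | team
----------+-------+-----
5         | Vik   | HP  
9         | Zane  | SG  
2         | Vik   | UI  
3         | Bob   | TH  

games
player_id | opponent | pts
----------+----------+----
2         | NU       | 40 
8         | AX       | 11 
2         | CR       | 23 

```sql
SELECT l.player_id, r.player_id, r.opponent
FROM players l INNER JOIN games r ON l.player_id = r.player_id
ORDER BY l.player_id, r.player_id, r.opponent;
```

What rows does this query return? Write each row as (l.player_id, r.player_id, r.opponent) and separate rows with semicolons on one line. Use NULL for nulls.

(2, 2, CR); (2, 2, NU)

INNER JOIN keeps only pairs where the ON condition holds.
Matching on l.player_id = r.player_id.
Matched pairs: 2.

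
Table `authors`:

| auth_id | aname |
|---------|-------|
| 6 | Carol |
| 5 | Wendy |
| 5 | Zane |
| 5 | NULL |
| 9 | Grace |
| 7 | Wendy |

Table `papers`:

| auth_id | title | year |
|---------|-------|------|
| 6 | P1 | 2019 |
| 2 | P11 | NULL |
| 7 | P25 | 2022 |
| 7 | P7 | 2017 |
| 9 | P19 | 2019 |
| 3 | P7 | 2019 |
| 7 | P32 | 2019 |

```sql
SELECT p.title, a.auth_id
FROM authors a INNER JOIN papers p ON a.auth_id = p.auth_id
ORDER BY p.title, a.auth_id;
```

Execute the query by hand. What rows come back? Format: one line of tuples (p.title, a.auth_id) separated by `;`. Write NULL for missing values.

(P1, 6); (P19, 9); (P25, 7); (P32, 7); (P7, 7)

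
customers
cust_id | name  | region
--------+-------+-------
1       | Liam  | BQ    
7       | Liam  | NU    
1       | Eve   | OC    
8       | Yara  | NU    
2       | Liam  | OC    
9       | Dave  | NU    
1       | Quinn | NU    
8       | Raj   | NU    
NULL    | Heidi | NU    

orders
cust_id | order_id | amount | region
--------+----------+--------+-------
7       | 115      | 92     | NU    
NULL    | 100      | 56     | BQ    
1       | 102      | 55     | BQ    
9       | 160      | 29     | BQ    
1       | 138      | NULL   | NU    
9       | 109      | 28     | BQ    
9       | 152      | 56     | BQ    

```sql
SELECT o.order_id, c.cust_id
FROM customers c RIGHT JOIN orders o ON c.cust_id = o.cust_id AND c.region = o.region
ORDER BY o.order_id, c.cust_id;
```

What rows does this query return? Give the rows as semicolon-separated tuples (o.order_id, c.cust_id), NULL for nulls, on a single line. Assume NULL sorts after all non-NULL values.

(100, NULL); (102, 1); (109, NULL); (115, 7); (138, 1); (152, NULL); (160, NULL)

RIGHT JOIN keeps every row from `orders`; unmatched rows get NULL for `customers`'s columns.
Matching on c.cust_id = o.cust_id AND c.region = o.region. A NULL in a compared column never satisfies the condition.
- cust_id=1, region=BQ: 1 matching o row(s), so 1 row(s) emitted.
- cust_id=7, region=NU: 1 matching o row(s), so 1 row(s) emitted.
- cust_id=1, region=OC: no matching o row.
- cust_id=8, region=NU: no matching o row.
- cust_id=2, region=OC: no matching o row.
- cust_id=9, region=NU: no matching o row.
- cust_id=1, region=NU: 1 matching o row(s), so 1 row(s) emitted.
- cust_id=8, region=NU: no matching o row.
- cust_id=NULL, region=NU: no matching o row.
- 4 o row(s) had no c match → kept, c columns NULL.
After projecting and ordering:
o.order_id | c.cust_id
100 | NULL
102 | 1
109 | NULL
115 | 7
138 | 1
152 | NULL
160 | NULL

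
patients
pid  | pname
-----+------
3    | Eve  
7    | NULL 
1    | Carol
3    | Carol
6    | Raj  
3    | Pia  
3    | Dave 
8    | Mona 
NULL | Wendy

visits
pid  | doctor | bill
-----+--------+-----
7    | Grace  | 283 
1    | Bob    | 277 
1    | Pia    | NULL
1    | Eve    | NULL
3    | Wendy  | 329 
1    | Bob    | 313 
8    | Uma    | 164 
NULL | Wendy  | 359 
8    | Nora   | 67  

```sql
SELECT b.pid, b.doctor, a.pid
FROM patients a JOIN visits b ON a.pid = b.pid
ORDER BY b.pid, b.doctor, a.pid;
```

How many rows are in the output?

INNER JOIN keeps only pairs where the ON condition holds.
Matching on a.pid = b.pid. A NULL in a compared column never satisfies the condition.
Matched pairs: 11.
Total: 11 rows.

11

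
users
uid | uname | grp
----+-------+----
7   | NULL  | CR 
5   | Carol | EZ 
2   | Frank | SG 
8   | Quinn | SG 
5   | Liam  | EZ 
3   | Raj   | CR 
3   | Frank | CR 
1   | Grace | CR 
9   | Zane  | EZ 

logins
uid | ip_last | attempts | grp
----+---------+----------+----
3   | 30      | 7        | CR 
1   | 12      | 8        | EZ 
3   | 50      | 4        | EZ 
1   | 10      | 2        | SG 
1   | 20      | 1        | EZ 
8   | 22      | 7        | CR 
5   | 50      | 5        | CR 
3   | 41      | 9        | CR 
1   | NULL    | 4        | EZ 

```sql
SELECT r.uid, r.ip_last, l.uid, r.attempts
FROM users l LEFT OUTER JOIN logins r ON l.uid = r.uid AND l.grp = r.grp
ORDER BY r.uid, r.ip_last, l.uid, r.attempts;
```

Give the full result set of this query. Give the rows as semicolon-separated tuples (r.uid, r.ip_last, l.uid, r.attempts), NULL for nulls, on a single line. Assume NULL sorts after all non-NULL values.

LEFT JOIN keeps every row from `users`; unmatched rows get NULL for `logins`'s columns.
Matching on l.uid = r.uid AND l.grp = r.grp.
Matched pairs: 4; unmatched l rows kept: 7.

(3, 30, 3, 7); (3, 30, 3, 7); (3, 41, 3, 9); (3, 41, 3, 9); (NULL, NULL, 1, NULL); (NULL, NULL, 2, NULL); (NULL, NULL, 5, NULL); (NULL, NULL, 5, NULL); (NULL, NULL, 7, NULL); (NULL, NULL, 8, NULL); (NULL, NULL, 9, NULL)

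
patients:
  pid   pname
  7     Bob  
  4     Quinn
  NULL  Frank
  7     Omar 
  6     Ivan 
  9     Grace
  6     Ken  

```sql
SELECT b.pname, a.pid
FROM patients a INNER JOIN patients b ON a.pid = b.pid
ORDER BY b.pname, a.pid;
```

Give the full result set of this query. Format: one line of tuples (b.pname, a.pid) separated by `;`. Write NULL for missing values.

(Bob, 7); (Bob, 7); (Grace, 9); (Ivan, 6); (Ivan, 6); (Ken, 6); (Ken, 6); (Omar, 7); (Omar, 7); (Quinn, 4)

INNER JOIN keeps only pairs where the ON condition holds.
Matching on a.pid = b.pid. A NULL in a compared column never satisfies the condition.
Matched pairs: 10.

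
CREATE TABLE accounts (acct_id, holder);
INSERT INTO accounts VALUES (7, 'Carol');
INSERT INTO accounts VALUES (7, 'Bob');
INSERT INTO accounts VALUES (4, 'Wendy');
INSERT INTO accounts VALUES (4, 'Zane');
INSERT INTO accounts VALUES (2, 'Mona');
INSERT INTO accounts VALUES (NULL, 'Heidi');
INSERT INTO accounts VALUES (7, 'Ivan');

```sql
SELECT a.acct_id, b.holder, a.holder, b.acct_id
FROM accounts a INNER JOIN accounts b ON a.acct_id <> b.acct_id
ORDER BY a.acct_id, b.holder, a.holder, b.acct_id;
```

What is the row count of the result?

22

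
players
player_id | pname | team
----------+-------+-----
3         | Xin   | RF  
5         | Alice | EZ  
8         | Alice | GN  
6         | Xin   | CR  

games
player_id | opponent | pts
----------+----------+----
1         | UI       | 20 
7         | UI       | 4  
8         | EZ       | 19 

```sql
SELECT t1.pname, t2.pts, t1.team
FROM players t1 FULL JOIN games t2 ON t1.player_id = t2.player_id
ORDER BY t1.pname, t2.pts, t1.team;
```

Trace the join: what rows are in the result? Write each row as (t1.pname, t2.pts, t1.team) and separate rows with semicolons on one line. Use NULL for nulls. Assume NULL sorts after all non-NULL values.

(Alice, 19, GN); (Alice, NULL, EZ); (Xin, NULL, CR); (Xin, NULL, RF); (NULL, 4, NULL); (NULL, 20, NULL)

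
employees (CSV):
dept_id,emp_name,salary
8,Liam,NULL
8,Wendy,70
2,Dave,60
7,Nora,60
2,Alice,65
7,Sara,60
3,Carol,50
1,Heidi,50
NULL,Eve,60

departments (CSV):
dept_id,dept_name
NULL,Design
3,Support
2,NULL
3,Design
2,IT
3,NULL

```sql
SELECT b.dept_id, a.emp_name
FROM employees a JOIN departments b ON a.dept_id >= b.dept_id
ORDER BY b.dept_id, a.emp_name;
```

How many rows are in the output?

INNER JOIN keeps only pairs where the ON condition holds.
Matching on a.dept_id >= b.dept_id. A NULL in a compared column never satisfies the condition.
Matched pairs: 29.
Total: 29 rows.

29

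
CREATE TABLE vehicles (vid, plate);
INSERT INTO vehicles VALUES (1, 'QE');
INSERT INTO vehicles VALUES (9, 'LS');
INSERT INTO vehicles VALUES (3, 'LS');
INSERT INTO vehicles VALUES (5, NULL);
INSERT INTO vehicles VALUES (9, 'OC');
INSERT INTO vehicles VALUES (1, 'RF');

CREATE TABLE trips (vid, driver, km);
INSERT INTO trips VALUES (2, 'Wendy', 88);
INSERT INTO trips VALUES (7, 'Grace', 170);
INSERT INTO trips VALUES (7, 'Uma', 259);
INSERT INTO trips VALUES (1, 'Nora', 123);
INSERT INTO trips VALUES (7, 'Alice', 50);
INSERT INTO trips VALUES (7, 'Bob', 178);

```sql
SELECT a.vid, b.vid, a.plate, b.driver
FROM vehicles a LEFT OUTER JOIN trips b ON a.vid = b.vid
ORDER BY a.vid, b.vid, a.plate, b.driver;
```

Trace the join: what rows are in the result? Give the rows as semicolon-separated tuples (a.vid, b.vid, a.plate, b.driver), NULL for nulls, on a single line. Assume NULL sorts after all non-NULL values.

LEFT JOIN keeps every row from `vehicles`; unmatched rows get NULL for `trips`'s columns.
Matching on a.vid = b.vid.
- vid=1: 1 matching b row(s), so 1 row(s) emitted.
- vid=9: no b row matches, row kept with b columns NULL.
- vid=3: no b row matches, row kept with b columns NULL.
- vid=5: no b row matches, row kept with b columns NULL.
- vid=9: no b row matches, row kept with b columns NULL.
- vid=1: 1 matching b row(s), so 1 row(s) emitted.
After projecting and ordering:
a.vid | b.vid | a.plate | b.driver
1 | 1 | QE | Nora
1 | 1 | RF | Nora
3 | NULL | LS | NULL
5 | NULL | NULL | NULL
9 | NULL | LS | NULL
9 | NULL | OC | NULL

(1, 1, QE, Nora); (1, 1, RF, Nora); (3, NULL, LS, NULL); (5, NULL, NULL, NULL); (9, NULL, LS, NULL); (9, NULL, OC, NULL)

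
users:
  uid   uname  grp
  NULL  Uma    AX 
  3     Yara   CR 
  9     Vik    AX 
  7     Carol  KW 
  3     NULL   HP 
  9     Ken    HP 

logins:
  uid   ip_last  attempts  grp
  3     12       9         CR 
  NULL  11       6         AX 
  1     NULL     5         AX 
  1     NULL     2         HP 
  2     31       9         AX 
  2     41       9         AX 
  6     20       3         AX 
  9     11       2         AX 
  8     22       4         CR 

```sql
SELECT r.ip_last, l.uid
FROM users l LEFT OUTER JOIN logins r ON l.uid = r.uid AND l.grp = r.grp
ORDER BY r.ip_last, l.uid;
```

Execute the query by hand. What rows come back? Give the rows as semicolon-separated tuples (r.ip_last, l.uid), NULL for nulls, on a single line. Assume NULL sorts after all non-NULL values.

LEFT JOIN keeps every row from `users`; unmatched rows get NULL for `logins`'s columns.
Matching on l.uid = r.uid AND l.grp = r.grp. A NULL in a compared column never satisfies the condition.
- l row (uid=NULL, grp=AX): no match → kept, r columns NULL.
- l row (uid=3, grp=CR): matches 1 r row(s) → 1 output row(s).
- l row (uid=9, grp=AX): matches 1 r row(s) → 1 output row(s).
- l row (uid=7, grp=KW): no match → kept, r columns NULL.
- l row (uid=3, grp=HP): no match → kept, r columns NULL.
- l row (uid=9, grp=HP): no match → kept, r columns NULL.
After projecting and ordering:
r.ip_last | l.uid
11 | 9
12 | 3
NULL | 3
NULL | 7
NULL | 9
NULL | NULL

(11, 9); (12, 3); (NULL, 3); (NULL, 7); (NULL, 9); (NULL, NULL)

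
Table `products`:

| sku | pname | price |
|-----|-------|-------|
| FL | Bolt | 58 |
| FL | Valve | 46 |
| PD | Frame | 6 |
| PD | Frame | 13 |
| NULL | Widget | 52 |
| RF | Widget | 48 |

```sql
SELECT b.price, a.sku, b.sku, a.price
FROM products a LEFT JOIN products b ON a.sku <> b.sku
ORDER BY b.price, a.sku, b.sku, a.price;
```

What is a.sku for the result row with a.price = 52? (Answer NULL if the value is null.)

NULL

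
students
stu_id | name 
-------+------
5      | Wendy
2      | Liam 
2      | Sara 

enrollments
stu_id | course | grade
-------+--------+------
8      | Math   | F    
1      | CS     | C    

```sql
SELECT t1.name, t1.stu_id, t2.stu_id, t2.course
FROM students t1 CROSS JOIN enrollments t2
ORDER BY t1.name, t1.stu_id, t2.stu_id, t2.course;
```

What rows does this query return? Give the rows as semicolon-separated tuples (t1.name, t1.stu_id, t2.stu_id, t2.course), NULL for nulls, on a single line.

(Liam, 2, 1, CS); (Liam, 2, 8, Math); (Sara, 2, 1, CS); (Sara, 2, 8, Math); (Wendy, 5, 1, CS); (Wendy, 5, 8, Math)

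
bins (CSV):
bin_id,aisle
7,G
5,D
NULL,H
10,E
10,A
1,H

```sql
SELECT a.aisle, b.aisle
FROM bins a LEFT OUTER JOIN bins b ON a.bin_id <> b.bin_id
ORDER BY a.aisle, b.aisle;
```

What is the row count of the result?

19

LEFT JOIN keeps every row from `bins a`; unmatched rows get NULL for `bins b`'s columns.
Matching on a.bin_id <> b.bin_id. A NULL in a compared column never satisfies the condition.
Matched pairs: 18; unmatched a rows kept: 1.
Total: 18 matched + 1 padded = 19 rows.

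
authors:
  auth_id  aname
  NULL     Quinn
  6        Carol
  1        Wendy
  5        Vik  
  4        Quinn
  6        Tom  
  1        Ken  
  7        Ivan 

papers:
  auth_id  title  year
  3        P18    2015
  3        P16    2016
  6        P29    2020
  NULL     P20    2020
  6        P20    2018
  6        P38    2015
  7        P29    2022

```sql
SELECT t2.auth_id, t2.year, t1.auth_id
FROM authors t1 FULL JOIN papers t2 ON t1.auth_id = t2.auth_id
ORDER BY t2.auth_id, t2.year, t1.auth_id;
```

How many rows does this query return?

15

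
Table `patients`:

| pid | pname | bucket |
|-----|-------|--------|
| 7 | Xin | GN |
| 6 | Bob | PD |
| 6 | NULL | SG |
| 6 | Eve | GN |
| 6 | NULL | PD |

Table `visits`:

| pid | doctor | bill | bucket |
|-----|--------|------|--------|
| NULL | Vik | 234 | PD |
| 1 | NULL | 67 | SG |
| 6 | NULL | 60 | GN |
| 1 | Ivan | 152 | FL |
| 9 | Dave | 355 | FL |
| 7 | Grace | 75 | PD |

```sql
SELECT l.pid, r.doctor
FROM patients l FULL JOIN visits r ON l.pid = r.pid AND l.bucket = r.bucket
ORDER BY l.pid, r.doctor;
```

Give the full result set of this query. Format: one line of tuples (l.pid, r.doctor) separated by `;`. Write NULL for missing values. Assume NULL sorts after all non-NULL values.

(6, NULL); (6, NULL); (6, NULL); (6, NULL); (7, NULL); (NULL, Dave); (NULL, Grace); (NULL, Ivan); (NULL, Vik); (NULL, NULL)

FULL OUTER JOIN keeps every row from both sides; unmatched rows get NULL for the other side's columns.
Matching on l.pid = r.pid AND l.bucket = r.bucket. A NULL in a compared column never satisfies the condition.
- l row (pid=7, bucket=GN): no match → kept, r columns NULL.
- l row (pid=6, bucket=PD): no match → kept, r columns NULL.
- l row (pid=6, bucket=SG): no match → kept, r columns NULL.
- l row (pid=6, bucket=GN): matches 1 r row(s) → 1 output row(s).
- l row (pid=6, bucket=PD): no match → kept, r columns NULL.
- 5 r row(s) had no l match → kept, l columns NULL.
After projecting and ordering:
l.pid | r.doctor
6 | NULL
6 | NULL
6 | NULL
6 | NULL
7 | NULL
NULL | Dave
NULL | Grace
NULL | Ivan
NULL | Vik
NULL | NULL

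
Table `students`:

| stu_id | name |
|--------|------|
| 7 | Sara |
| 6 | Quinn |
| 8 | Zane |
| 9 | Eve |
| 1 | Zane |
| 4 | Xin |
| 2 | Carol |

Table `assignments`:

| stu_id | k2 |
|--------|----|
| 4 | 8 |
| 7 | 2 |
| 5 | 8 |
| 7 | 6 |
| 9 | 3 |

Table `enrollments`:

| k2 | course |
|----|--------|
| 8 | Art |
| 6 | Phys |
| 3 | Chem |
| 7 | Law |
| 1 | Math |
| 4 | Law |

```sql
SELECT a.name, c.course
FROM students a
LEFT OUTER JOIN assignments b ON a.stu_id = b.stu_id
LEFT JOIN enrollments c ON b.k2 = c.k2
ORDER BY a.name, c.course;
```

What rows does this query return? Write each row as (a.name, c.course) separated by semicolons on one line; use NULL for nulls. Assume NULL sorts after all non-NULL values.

Evaluate left to right. First `students a LEFT JOIN assignments b` on stu_id: 8 row(s).
Then LEFT JOIN `enrollments c` on k2: each of those 8 rows is kept; rows whose b.k2 has no match in c get NULL for c's columns.

(Carol, NULL); (Eve, Chem); (Quinn, NULL); (Sara, Phys); (Sara, NULL); (Xin, Art); (Zane, NULL); (Zane, NULL)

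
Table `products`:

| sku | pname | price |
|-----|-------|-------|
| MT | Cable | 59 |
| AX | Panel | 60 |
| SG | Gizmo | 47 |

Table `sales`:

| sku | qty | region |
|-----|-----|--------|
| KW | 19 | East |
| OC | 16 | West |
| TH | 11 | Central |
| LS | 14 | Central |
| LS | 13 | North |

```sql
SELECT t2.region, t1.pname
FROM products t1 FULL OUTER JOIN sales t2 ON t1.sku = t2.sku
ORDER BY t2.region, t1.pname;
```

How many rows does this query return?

8

FULL OUTER JOIN keeps every row from both sides; unmatched rows get NULL for the other side's columns.
Matching on t1.sku = t2.sku.
- t1[0] sku=MT → no match; kept with NULLs on the t2 side.
- t1[1] sku=AX → no match; kept with NULLs on the t2 side.
- t1[2] sku=SG → no match; kept with NULLs on the t2 side.
- 5 t2 row(s) had no t1 match → kept, t1 columns NULL.
Total: 0 matched + 8 padded = 8 rows.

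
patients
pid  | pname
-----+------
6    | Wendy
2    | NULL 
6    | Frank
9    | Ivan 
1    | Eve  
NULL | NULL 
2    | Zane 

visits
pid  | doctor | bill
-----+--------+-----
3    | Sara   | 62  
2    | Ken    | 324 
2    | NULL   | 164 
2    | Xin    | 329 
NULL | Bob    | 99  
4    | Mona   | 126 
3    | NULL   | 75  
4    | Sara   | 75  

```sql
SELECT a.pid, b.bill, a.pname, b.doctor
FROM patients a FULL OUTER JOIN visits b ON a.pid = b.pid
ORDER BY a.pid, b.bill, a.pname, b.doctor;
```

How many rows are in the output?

16

FULL OUTER JOIN keeps every row from both sides; unmatched rows get NULL for the other side's columns.
Matching on a.pid = b.pid. A NULL in a compared column never satisfies the condition.
- a (pid=6) has no partner → padded with NULL.
- a (pid=2) pairs with 3 row(s) of b.
- a (pid=6) has no partner → padded with NULL.
- a (pid=9) has no partner → padded with NULL.
- a (pid=1) has no partner → padded with NULL.
- a (pid=NULL) has no partner → padded with NULL.
- a (pid=2) pairs with 3 row(s) of b.
- plus 5 unmatched b row(s), each kept with NULL a columns.
Total: 6 matched + 10 padded = 16 rows.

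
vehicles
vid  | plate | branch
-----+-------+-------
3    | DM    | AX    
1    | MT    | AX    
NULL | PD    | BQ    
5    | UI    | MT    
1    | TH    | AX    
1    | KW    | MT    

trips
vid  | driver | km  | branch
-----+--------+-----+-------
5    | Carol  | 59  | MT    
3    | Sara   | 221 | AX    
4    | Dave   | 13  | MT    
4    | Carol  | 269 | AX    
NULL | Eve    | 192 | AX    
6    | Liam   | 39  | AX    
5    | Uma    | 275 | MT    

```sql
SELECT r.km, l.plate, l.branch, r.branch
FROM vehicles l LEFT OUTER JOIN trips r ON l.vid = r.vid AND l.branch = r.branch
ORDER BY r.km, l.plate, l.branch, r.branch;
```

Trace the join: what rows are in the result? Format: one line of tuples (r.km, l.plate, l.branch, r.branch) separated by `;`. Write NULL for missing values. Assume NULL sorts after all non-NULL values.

(59, UI, MT, MT); (221, DM, AX, AX); (275, UI, MT, MT); (NULL, KW, MT, NULL); (NULL, MT, AX, NULL); (NULL, PD, BQ, NULL); (NULL, TH, AX, NULL)

LEFT JOIN keeps every row from `vehicles`; unmatched rows get NULL for `trips`'s columns.
Matching on l.vid = r.vid AND l.branch = r.branch. A NULL in a compared column never satisfies the condition.
- l (vid=3, branch=AX) pairs with 1 row(s) of r.
- l (vid=1, branch=AX) has no partner → padded with NULL.
- l (vid=NULL, branch=BQ) has no partner → padded with NULL.
- l (vid=5, branch=MT) pairs with 2 row(s) of r.
- l (vid=1, branch=AX) has no partner → padded with NULL.
- l (vid=1, branch=MT) has no partner → padded with NULL.
After projecting and ordering:
r.km | l.plate | l.branch | r.branch
59 | UI | MT | MT
221 | DM | AX | AX
275 | UI | MT | MT
NULL | KW | MT | NULL
NULL | MT | AX | NULL
NULL | PD | BQ | NULL
NULL | TH | AX | NULL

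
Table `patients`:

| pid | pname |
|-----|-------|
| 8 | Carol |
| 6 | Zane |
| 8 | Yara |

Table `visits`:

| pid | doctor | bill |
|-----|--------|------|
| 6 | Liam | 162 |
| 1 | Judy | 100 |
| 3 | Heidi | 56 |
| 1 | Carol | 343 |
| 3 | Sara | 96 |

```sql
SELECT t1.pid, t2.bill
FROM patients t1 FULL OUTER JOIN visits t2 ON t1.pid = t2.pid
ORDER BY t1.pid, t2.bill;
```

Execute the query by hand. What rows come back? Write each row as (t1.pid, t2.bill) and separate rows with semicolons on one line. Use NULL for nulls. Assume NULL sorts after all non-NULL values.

(6, 162); (8, NULL); (8, NULL); (NULL, 56); (NULL, 96); (NULL, 100); (NULL, 343)

FULL OUTER JOIN keeps every row from both sides; unmatched rows get NULL for the other side's columns.
Matching on t1.pid = t2.pid.
Matched pairs: 1; unmatched t1 rows kept: 2; unmatched t2 rows kept: 4.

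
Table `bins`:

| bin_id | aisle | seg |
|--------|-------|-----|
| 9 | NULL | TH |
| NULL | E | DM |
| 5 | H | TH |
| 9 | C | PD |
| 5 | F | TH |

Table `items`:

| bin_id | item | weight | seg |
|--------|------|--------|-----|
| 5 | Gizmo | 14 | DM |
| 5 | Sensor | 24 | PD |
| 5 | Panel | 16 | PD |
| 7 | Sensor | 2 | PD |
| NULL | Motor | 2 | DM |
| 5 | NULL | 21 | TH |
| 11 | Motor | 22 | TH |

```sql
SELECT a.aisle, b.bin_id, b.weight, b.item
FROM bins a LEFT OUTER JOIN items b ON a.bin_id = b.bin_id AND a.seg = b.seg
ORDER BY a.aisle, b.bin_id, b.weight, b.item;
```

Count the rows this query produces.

5

LEFT JOIN keeps every row from `bins`; unmatched rows get NULL for `items`'s columns.
Matching on a.bin_id = b.bin_id AND a.seg = b.seg. A NULL in a compared column never satisfies the condition.
Matched pairs: 2; unmatched a rows kept: 3.
Total: 2 matched + 3 padded = 5 rows.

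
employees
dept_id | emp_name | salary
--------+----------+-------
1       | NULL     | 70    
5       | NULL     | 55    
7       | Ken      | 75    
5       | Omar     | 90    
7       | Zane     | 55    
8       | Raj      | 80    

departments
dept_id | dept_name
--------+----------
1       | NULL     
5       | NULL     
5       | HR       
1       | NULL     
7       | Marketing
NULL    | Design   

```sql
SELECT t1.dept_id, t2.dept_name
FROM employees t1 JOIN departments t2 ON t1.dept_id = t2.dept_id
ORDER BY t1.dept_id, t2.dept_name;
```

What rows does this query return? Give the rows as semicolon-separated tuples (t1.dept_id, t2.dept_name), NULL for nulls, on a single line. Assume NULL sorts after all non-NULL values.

(1, NULL); (1, NULL); (5, HR); (5, HR); (5, NULL); (5, NULL); (7, Marketing); (7, Marketing)

INNER JOIN keeps only pairs where the ON condition holds.
Matching on t1.dept_id = t2.dept_id. A NULL in a compared column never satisfies the condition.
Matched pairs: 8.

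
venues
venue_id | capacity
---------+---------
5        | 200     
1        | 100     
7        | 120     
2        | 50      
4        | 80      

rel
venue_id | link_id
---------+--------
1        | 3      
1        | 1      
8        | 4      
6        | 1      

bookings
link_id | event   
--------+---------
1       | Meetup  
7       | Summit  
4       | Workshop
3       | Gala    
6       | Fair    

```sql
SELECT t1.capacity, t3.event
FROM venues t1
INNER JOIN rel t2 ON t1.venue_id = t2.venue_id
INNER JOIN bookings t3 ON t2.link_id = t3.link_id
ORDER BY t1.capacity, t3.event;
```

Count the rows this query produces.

2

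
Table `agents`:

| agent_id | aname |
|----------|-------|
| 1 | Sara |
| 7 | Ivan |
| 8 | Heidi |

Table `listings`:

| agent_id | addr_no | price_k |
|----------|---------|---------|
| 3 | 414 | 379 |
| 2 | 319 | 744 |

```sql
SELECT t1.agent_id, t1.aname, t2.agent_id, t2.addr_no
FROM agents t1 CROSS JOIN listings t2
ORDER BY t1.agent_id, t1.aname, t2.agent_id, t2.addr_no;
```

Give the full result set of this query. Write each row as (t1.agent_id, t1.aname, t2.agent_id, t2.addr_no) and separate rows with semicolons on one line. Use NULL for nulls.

(1, Sara, 2, 319); (1, Sara, 3, 414); (7, Ivan, 2, 319); (7, Ivan, 3, 414); (8, Heidi, 2, 319); (8, Heidi, 3, 414)

CROSS JOIN pairs every row of `agents` with every row of `listings`: 3 × 2 = 6 rows.
After projecting and ordering:
t1.agent_id | t1.aname | t2.agent_id | t2.addr_no
1 | Sara | 2 | 319
1 | Sara | 3 | 414
7 | Ivan | 2 | 319
7 | Ivan | 3 | 414
8 | Heidi | 2 | 319
8 | Heidi | 3 | 414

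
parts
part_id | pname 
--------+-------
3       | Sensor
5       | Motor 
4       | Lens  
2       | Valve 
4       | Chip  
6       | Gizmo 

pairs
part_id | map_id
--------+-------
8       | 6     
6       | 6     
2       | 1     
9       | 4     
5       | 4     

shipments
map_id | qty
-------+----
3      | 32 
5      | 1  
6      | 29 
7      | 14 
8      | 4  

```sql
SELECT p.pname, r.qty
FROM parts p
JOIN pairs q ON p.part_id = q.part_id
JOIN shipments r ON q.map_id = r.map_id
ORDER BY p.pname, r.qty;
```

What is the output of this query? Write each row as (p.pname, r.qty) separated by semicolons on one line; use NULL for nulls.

Joins associate left-to-right: parts INNER JOIN pairs on part_id gives 3 intermediate row(s).
Then INNER JOIN `shipments r` on map_id: keep only rows whose q.map_id appears in r.

(Gizmo, 29)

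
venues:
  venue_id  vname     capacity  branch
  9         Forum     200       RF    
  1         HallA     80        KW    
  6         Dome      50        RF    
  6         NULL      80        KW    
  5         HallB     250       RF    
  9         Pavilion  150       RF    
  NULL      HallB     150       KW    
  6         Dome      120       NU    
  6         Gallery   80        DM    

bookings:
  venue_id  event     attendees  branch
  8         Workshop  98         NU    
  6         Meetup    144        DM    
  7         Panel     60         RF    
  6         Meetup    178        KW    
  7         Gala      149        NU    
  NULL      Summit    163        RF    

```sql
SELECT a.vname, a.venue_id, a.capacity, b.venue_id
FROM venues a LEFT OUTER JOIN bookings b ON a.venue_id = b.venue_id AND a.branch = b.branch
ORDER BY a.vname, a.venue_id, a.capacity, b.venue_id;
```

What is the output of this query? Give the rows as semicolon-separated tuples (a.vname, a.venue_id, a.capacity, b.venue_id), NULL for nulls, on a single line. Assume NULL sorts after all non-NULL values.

(Dome, 6, 50, NULL); (Dome, 6, 120, NULL); (Forum, 9, 200, NULL); (Gallery, 6, 80, 6); (HallA, 1, 80, NULL); (HallB, 5, 250, NULL); (HallB, NULL, 150, NULL); (Pavilion, 9, 150, NULL); (NULL, 6, 80, 6)

LEFT JOIN keeps every row from `venues`; unmatched rows get NULL for `bookings`'s columns.
Matching on a.venue_id = b.venue_id AND a.branch = b.branch. A NULL in a compared column never satisfies the condition.
Matched pairs: 2; unmatched a rows kept: 7.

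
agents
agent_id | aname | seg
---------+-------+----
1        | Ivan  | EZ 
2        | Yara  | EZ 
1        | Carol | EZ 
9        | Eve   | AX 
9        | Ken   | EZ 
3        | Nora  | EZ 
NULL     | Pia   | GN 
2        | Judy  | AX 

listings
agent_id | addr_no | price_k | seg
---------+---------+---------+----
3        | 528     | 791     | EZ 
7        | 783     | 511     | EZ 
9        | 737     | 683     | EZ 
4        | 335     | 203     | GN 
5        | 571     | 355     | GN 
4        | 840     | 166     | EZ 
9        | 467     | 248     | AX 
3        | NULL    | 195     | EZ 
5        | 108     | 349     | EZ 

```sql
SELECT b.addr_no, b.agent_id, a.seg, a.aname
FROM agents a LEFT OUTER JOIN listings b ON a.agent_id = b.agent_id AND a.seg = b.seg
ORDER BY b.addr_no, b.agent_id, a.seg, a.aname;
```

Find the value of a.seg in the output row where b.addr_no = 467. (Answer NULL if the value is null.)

AX

LEFT JOIN keeps every row from `agents`; unmatched rows get NULL for `listings`'s columns.
Matching on a.agent_id = b.agent_id AND a.seg = b.seg. A NULL in a compared column never satisfies the condition.
- a[0] agent_id=1, seg=EZ → no match; kept with NULLs on the b side.
- a[1] agent_id=2, seg=EZ → no match; kept with NULLs on the b side.
- a[2] agent_id=1, seg=EZ → no match; kept with NULLs on the b side.
- a[3] agent_id=9, seg=AX → 1 match(es) in b → 1 row(s).
- a[4] agent_id=9, seg=EZ → 1 match(es) in b → 1 row(s).
- a[5] agent_id=3, seg=EZ → 2 match(es) in b → 2 row(s).
- a[6] agent_id=NULL, seg=GN → no match; kept with NULLs on the b side.
- a[7] agent_id=2, seg=AX → no match; kept with NULLs on the b side.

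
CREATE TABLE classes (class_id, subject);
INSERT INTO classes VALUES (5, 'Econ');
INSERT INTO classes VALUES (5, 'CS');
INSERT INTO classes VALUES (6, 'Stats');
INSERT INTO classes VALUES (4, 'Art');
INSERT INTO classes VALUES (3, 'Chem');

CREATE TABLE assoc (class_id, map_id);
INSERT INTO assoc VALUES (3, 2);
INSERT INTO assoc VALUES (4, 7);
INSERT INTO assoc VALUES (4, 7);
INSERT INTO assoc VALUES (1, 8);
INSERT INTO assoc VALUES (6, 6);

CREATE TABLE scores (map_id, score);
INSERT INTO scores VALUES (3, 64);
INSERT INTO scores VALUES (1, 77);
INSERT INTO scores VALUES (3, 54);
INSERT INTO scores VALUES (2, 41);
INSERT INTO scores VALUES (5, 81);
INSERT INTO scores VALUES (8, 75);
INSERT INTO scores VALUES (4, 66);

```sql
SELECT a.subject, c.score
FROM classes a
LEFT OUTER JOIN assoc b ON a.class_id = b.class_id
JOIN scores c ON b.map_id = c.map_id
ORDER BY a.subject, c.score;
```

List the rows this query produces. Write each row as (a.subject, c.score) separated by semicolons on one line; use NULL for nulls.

Evaluate left to right. First `classes a LEFT JOIN assoc b` on class_id: 6 row(s).
Then INNER JOIN `scores c` on map_id: keep only rows whose b.map_id appears in c.

(Chem, 41)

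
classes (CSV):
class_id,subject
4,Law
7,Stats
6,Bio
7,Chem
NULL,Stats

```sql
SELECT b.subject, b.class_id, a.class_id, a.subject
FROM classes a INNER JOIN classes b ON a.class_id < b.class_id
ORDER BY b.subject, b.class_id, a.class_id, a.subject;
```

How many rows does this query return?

INNER JOIN keeps only pairs where the ON condition holds.
Matching on a.class_id < b.class_id. A NULL in a compared column never satisfies the condition.
- a row (class_id=4): matches 3 b row(s) → 3 output row(s).
- a row (class_id=7): no match → dropped.
- a row (class_id=6): matches 2 b row(s) → 2 output row(s).
- a row (class_id=7): no match → dropped.
- a row (class_id=NULL): no match → dropped.
Total: 5 rows.

5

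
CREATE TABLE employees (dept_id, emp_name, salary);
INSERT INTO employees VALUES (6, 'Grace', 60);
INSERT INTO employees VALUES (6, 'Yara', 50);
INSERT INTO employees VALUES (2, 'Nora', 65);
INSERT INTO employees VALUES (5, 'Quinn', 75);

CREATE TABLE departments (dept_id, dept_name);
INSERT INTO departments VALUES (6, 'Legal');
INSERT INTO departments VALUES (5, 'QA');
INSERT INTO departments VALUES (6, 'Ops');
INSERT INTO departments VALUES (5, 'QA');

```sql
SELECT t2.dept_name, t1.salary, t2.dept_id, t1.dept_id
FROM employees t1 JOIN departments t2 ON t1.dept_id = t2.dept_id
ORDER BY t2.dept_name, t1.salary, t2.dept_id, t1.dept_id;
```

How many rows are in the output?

INNER JOIN keeps only pairs where the ON condition holds.
Matching on t1.dept_id = t2.dept_id.
- t1 row (dept_id=6): matches 2 t2 row(s) → 2 output row(s).
- t1 row (dept_id=6): matches 2 t2 row(s) → 2 output row(s).
- t1 row (dept_id=2): no match → dropped.
- t1 row (dept_id=5): matches 2 t2 row(s) → 2 output row(s).
Total: 6 rows.

6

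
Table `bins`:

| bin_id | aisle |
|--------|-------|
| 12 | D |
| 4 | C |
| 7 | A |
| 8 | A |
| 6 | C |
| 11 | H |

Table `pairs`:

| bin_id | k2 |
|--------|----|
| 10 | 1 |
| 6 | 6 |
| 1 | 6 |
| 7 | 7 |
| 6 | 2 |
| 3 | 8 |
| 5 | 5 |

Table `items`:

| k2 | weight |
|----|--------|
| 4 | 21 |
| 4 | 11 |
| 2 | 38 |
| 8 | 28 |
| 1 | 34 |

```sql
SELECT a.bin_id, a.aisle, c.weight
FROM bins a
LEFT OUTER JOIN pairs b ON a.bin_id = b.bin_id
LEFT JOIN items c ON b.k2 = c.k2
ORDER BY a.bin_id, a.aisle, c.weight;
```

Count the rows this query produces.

7

Joins associate left-to-right: bins LEFT JOIN pairs on bin_id gives 7 intermediate row(s).
Then LEFT JOIN `items c` on k2: each of those 7 rows is kept; rows whose b.k2 has no match in c get NULL for c's columns.
Result: 7 row(s).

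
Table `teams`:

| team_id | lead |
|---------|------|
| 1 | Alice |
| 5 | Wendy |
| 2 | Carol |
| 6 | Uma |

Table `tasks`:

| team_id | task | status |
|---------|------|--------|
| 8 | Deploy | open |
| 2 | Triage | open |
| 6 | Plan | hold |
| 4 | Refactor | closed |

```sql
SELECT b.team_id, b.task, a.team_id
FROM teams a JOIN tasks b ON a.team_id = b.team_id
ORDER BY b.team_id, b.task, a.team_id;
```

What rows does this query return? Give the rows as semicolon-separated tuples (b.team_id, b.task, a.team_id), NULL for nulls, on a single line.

INNER JOIN keeps only pairs where the ON condition holds.
Matching on a.team_id = b.team_id.
- a (team_id=1) has no partner → excluded.
- a (team_id=5) has no partner → excluded.
- a (team_id=2) pairs with 1 row(s) of b.
- a (team_id=6) pairs with 1 row(s) of b.
After projecting and ordering:
b.team_id | b.task | a.team_id
2 | Triage | 2
6 | Plan | 6

(2, Triage, 2); (6, Plan, 6)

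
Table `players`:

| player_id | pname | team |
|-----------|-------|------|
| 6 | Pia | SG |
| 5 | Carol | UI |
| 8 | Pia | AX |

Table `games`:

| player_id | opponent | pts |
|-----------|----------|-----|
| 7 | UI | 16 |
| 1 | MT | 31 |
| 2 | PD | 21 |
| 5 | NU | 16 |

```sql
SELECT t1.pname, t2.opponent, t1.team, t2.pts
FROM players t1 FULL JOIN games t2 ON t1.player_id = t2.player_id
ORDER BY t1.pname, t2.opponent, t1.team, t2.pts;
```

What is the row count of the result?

6

FULL OUTER JOIN keeps every row from both sides; unmatched rows get NULL for the other side's columns.
Matching on t1.player_id = t2.player_id.
Matched pairs: 1; unmatched t1 rows kept: 2; unmatched t2 rows kept: 3.
Total: 1 matched + 5 padded = 6 rows.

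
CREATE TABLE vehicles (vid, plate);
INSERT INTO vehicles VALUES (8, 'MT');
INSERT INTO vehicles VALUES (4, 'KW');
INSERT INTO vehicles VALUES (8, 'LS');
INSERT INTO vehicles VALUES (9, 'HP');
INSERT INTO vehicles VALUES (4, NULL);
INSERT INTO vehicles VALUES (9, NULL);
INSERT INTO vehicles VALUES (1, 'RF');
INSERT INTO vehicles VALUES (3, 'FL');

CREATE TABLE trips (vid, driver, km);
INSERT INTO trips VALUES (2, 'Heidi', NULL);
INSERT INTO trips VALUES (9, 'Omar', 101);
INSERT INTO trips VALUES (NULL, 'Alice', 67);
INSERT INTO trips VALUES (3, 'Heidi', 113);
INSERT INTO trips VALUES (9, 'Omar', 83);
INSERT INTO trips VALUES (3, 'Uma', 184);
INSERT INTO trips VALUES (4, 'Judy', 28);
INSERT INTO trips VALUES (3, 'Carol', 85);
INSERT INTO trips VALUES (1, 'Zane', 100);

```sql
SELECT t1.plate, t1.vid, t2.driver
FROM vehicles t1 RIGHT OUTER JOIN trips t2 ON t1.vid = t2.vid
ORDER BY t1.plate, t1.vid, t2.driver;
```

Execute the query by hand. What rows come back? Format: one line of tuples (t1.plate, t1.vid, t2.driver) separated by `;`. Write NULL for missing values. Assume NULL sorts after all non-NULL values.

RIGHT JOIN keeps every row from `trips`; unmatched rows get NULL for `vehicles`'s columns.
Matching on t1.vid = t2.vid. A NULL in a compared column never satisfies the condition.
Matched pairs: 10; unmatched t2 rows kept: 2.

(FL, 3, Carol); (FL, 3, Heidi); (FL, 3, Uma); (HP, 9, Omar); (HP, 9, Omar); (KW, 4, Judy); (RF, 1, Zane); (NULL, 4, Judy); (NULL, 9, Omar); (NULL, 9, Omar); (NULL, NULL, Alice); (NULL, NULL, Heidi)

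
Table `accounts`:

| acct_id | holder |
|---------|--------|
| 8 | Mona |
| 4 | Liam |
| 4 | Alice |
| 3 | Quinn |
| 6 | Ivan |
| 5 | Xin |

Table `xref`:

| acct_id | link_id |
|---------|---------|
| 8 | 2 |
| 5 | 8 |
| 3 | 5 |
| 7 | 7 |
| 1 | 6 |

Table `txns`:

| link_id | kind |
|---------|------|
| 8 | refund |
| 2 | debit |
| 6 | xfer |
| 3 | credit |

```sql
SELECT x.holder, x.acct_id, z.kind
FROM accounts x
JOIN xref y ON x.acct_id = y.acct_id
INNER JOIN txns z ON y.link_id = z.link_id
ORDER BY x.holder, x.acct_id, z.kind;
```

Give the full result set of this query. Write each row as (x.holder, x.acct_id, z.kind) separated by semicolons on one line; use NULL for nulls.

Step 1 — x INNER JOIN y on acct_id → 3 row(s).
Then INNER JOIN `txns z` on link_id: keep only rows whose y.link_id appears in z.

(Mona, 8, debit); (Xin, 5, refund)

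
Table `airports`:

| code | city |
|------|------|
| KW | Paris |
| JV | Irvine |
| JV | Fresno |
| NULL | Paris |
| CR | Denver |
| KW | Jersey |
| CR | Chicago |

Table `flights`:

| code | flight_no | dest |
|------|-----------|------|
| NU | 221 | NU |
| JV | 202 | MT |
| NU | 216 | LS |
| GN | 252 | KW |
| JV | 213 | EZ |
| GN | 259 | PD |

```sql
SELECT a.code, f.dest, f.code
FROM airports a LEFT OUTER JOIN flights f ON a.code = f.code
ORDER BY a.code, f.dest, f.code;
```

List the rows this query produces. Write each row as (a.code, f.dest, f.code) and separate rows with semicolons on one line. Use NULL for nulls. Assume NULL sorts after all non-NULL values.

(CR, NULL, NULL); (CR, NULL, NULL); (JV, EZ, JV); (JV, EZ, JV); (JV, MT, JV); (JV, MT, JV); (KW, NULL, NULL); (KW, NULL, NULL); (NULL, NULL, NULL)

LEFT JOIN keeps every row from `airports`; unmatched rows get NULL for `flights`'s columns.
Matching on a.code = f.code. A NULL in a compared column never satisfies the condition.
- a row (code=KW): no match → kept, f columns NULL.
- a row (code=JV): matches 2 f row(s) → 2 output row(s).
- a row (code=JV): matches 2 f row(s) → 2 output row(s).
- a row (code=NULL): no match → kept, f columns NULL.
- a row (code=CR): no match → kept, f columns NULL.
- a row (code=KW): no match → kept, f columns NULL.
- a row (code=CR): no match → kept, f columns NULL.
After projecting and ordering:
a.code | f.dest | f.code
CR | NULL | NULL
CR | NULL | NULL
JV | EZ | JV
JV | EZ | JV
JV | MT | JV
JV | MT | JV
KW | NULL | NULL
KW | NULL | NULL
NULL | NULL | NULL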